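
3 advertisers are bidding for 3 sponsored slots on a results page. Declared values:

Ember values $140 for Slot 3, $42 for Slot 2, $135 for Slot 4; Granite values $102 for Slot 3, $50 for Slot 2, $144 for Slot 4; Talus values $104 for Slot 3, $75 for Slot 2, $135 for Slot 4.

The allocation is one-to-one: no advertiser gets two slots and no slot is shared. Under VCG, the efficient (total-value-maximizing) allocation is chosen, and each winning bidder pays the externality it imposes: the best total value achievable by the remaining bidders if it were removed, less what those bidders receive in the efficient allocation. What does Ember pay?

Ember pays $29.

Efficient allocation: Ember→Slot 3 ($140), Granite→Slot 4 ($144), Talus→Slot 2 ($75); total welfare W = $359.
Ember receives Slot 3 at value $140, so the others get W − 140 = $219.
Without Ember: best allocation of the remaining 2 bidders over all 3 slots is Granite→Slot 4 ($144), Talus→Slot 3 ($104), total $248.
VCG payment = (others' best without Ember) − (others' welfare with Ember) = 248 − 219 = $29.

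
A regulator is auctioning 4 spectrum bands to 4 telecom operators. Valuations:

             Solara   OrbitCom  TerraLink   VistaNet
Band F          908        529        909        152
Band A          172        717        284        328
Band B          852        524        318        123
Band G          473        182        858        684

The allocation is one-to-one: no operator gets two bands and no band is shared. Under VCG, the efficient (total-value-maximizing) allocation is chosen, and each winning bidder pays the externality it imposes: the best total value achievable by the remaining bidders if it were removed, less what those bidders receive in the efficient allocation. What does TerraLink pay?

TerraLink pays $56M.

Efficient allocation: Solara→Band B ($852M), OrbitCom→Band A ($717M), TerraLink→Band F ($909M), VistaNet→Band G ($684M); total welfare W = $3162M.
TerraLink receives Band F at value $909M, so the others get W − 909 = $2253M.
Without TerraLink: best allocation of the remaining 3 bidders over all 4 bands is Solara→Band F ($908M), OrbitCom→Band A ($717M), VistaNet→Band G ($684M), total $2309M.
VCG payment = (others' best without TerraLink) − (others' welfare with TerraLink) = 2309 − 2253 = $56M.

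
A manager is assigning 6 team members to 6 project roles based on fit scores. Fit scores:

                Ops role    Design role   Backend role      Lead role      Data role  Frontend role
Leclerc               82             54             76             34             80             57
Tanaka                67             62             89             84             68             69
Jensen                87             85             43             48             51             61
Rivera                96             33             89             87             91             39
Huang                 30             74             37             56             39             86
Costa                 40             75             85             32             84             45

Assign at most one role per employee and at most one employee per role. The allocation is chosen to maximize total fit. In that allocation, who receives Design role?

Jensen receives Design role.

Treat this as an assignment problem: match each employee to one role.
Optimal: Leclerc→Data role (80 pts), Tanaka→Lead role (84 pts), Jensen→Design role (85 pts), Rivera→Ops role (96 pts), Huang→Frontend role (86 pts), Costa→Backend role (85 pts) — total 80+84+85+96+86+85 = 516 pts.
Column-greedy (each role in turn goes to its best remaining employee) gives 467 pts, worse by 49.
Next-best assignment: Leclerc→Ops role, Tanaka→Backend role, Jensen→Design role, Rivera→Lead role, Huang→Frontend role, Costa→Data role = 513 pts.
Jensen's own top role is Ops role (87 pts), but forcing Jensen→Ops role and reassigning the rest optimally gives only 504 pts — worse by 12.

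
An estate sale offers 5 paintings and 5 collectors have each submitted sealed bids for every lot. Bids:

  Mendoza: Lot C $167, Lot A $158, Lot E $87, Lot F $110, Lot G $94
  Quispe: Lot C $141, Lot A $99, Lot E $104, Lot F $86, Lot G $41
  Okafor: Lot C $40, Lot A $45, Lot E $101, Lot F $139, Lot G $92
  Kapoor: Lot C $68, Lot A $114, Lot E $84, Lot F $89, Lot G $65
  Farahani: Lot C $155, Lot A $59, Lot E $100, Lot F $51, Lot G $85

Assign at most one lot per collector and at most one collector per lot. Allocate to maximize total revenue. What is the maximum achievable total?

Maximum total: $621

Optimal: Mendoza→Lot A ($158), Quispe→Lot E ($104), Okafor→Lot F ($139), Kapoor→Lot G ($65), Farahani→Lot C ($155) — total 158+104+139+65+155 = $621.
Row-greedy (each collector in turn takes its best remaining lot) gives $609, worse by 12.
Next-best assignment: Mendoza→Lot C, Quispe→Lot E, Okafor→Lot F, Kapoor→Lot A, Farahani→Lot G = $609.
Swapping Farahani↔Quispe (Farahani→Lot E $100, Quispe→Lot C $141) loses 18.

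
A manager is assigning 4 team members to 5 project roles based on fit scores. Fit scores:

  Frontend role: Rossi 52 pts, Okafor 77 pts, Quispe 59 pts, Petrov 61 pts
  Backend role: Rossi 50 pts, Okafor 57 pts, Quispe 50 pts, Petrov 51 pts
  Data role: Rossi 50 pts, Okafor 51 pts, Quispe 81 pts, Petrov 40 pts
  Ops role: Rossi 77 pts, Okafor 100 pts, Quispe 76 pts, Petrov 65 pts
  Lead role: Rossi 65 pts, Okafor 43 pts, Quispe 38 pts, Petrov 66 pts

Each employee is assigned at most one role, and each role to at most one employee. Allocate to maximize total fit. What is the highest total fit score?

Max total: 307 pts

Treat this as an assignment problem: match each employee to one role.
Optimal: Rossi→Lead role (65 pts), Okafor→Ops role (100 pts), Quispe→Data role (81 pts), Petrov→Frontend role (61 pts) — total 65+100+81+61 = 307 pts.
Column-greedy (each role in turn goes to its best remaining employee) gives 286 pts, worse by 21.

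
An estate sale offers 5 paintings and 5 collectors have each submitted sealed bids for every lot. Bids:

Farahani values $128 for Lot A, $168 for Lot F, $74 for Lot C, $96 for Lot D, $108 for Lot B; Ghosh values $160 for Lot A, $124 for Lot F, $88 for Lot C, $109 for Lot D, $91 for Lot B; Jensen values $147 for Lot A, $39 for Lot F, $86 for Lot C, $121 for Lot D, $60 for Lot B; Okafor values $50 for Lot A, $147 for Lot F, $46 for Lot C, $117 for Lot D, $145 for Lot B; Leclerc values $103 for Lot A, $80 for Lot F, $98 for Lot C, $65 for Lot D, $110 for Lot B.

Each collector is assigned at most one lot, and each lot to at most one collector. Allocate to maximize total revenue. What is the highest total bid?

Max total: $692

Optimal: Farahani→Lot F ($168), Ghosh→Lot A ($160), Jensen→Lot D ($121), Okafor→Lot B ($145), Leclerc→Lot C ($98) — total 168+160+121+145+98 = $692.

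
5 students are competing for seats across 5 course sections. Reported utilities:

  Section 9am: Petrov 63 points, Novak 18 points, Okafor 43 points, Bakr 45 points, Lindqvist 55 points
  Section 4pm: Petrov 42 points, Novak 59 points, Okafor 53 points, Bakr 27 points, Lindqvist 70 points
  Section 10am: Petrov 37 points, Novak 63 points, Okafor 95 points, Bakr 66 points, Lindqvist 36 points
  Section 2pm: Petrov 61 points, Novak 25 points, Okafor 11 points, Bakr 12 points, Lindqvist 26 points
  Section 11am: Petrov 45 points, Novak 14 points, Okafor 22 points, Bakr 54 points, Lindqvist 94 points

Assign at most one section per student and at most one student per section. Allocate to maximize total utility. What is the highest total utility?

Max total: 354 points

Optimal: Petrov→Section 2pm (61 points), Novak→Section 4pm (59 points), Okafor→Section 10am (95 points), Bakr→Section 9am (45 points), Lindqvist→Section 11am (94 points) — total 61+59+95+45+94 = 354 points.
Row-greedy (each student in turn takes its best remaining section) gives 259 points, worse by 95.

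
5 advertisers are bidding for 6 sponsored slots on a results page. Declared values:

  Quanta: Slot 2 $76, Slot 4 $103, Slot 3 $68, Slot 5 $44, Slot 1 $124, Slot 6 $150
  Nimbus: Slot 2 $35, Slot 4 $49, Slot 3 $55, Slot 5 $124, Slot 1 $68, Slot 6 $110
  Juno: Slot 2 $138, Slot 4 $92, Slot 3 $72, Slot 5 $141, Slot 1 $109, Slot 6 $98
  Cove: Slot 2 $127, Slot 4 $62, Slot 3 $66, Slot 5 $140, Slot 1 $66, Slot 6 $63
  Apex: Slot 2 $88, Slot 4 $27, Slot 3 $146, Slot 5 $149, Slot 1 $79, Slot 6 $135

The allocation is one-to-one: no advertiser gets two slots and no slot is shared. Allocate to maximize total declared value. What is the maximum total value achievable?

Max total: $658

Optimal: Quanta→Slot 1 ($124), Nimbus→Slot 6 ($110), Juno→Slot 2 ($138), Cove→Slot 5 ($140), Apex→Slot 3 ($146) — total 124+110+138+140+146 = $658.
Swapping Quanta↔Nimbus (Quanta→Slot 6 $150, Nimbus→Slot 1 $68) loses 16.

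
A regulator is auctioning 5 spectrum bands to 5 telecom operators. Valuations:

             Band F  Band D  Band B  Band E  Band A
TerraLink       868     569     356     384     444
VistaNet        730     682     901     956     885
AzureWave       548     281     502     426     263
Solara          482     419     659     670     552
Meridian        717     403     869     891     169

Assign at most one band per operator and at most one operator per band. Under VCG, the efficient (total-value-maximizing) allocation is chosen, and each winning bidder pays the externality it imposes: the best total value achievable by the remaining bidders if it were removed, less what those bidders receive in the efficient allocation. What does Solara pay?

Solara pays $221M.

Efficient allocation: TerraLink→Band F ($868M), VistaNet→Band A ($885M), AzureWave→Band D ($281M), Solara→Band B ($659M), Meridian→Band E ($891M); total welfare W = $3584M.
Solara receives Band B at value $659M, so the others get W − 659 = $2925M.
Without Solara: best allocation of the remaining 4 bidders over all 5 bands is TerraLink→Band F ($868M), VistaNet→Band A ($885M), AzureWave→Band B ($502M), Meridian→Band E ($891M), total $3146M.
VCG payment = (others' best without Solara) − (others' welfare with Solara) = 3146 − 2925 = $221M.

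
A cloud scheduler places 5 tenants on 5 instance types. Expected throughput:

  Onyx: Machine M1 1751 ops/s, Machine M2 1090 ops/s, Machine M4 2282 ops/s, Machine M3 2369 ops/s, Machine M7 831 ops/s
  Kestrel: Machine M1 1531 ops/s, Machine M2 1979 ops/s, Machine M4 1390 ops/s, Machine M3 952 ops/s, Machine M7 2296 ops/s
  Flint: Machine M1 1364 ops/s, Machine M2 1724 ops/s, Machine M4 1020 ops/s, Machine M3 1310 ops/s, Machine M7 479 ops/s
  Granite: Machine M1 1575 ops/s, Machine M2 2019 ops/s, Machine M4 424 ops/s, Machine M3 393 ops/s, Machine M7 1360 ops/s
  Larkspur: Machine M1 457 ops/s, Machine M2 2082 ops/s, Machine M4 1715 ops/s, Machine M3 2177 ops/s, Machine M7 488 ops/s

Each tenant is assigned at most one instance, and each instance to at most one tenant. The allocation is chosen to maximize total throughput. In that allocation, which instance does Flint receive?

Flint receives Machine M1.

Optimal: Onyx→Machine M4 (2282 ops/s), Kestrel→Machine M7 (2296 ops/s), Flint→Machine M1 (1364 ops/s), Granite→Machine M2 (2019 ops/s), Larkspur→Machine M3 (2177 ops/s) — total 2282+2296+1364+2019+2177 = 10138 ops/s.
Column-greedy (each instance in turn goes to its best remaining tenant) gives 7893 ops/s, worse by 2245.
Every other assignment is strictly worse.
Flint's own top instance is Machine M2 (1724 ops/s), but forcing Flint→Machine M2 and reassigning the rest optimally gives only 10054 ops/s — worse by 84.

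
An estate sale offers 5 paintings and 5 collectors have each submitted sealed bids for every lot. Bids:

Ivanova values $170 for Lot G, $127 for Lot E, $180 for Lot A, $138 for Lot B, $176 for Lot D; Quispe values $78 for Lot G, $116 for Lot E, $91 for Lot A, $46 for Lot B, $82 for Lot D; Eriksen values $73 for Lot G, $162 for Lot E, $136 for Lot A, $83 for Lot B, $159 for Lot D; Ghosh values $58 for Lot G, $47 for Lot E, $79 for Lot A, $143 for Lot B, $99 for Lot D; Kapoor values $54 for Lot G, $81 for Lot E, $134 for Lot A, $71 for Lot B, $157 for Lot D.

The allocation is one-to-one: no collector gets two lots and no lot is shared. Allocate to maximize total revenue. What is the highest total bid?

Optimal: Ivanova→Lot G ($170), Quispe→Lot A ($91), Eriksen→Lot E ($162), Ghosh→Lot B ($143), Kapoor→Lot D ($157) — total 170+91+162+143+157 = $723.
Next-best assignment: Ivanova→Lot G, Quispe→Lot E, Eriksen→Lot A, Ghosh→Lot B, Kapoor→Lot D = $722.

Maximum total: $723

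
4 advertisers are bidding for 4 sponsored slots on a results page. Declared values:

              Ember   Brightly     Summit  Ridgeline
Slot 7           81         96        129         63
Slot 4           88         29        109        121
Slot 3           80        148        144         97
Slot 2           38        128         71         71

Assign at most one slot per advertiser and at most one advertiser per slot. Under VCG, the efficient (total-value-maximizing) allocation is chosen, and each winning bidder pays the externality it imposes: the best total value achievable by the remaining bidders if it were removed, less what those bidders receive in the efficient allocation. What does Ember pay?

Ember pays $5.

Efficient allocation: Ember→Slot 7 ($81), Brightly→Slot 2 ($128), Summit→Slot 3 ($144), Ridgeline→Slot 4 ($121); total welfare W = $474.
Ember receives Slot 7 at value $81, so the others get W − 81 = $393.
Without Ember: best allocation of the remaining 3 bidders over all 4 slots is Brightly→Slot 3 ($148), Summit→Slot 7 ($129), Ridgeline→Slot 4 ($121), total $398.
VCG payment = (others' best without Ember) − (others' welfare with Ember) = 398 − 393 = $5.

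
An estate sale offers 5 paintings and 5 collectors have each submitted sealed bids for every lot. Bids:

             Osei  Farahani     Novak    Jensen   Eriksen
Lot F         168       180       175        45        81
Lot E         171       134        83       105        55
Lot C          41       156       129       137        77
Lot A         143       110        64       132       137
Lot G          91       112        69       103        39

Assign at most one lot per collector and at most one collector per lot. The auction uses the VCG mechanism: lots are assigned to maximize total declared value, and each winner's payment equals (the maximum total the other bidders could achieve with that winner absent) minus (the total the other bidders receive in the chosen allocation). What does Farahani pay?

Farahani pays $34.

Efficient allocation: Osei→Lot E ($171), Farahani→Lot C ($156), Novak→Lot F ($175), Jensen→Lot G ($103), Eriksen→Lot A ($137); total welfare W = $742.
Farahani receives Lot C at value $156, so the others get W − 156 = $586.
Without Farahani: best allocation of the remaining 4 bidders over all 5 lots is Osei→Lot E ($171), Novak→Lot F ($175), Jensen→Lot C ($137), Eriksen→Lot A ($137), total $620.
VCG payment = (others' best without Farahani) − (others' welfare with Farahani) = 620 − 586 = $34.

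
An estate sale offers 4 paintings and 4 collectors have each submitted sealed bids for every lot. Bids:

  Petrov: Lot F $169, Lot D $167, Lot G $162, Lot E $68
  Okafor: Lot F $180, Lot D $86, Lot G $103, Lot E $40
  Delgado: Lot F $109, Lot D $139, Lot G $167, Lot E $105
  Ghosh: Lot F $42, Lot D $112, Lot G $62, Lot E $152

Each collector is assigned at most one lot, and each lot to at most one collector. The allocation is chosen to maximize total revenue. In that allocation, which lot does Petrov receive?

Petrov receives Lot D.

Optimal: Petrov→Lot D ($167), Okafor→Lot F ($180), Delgado→Lot G ($167), Ghosh→Lot E ($152) — total 167+180+167+152 = $666.
Row-greedy (each collector in turn takes its best remaining lot) gives $563, worse by 103.
Next-best assignment: Petrov→Lot G, Okafor→Lot F, Delgado→Lot D, Ghosh→Lot E = $633.
Petrov's own top lot is Lot F ($169), but forcing Petrov→Lot F and reassigning the rest optimally gives only $574 — worse by 92.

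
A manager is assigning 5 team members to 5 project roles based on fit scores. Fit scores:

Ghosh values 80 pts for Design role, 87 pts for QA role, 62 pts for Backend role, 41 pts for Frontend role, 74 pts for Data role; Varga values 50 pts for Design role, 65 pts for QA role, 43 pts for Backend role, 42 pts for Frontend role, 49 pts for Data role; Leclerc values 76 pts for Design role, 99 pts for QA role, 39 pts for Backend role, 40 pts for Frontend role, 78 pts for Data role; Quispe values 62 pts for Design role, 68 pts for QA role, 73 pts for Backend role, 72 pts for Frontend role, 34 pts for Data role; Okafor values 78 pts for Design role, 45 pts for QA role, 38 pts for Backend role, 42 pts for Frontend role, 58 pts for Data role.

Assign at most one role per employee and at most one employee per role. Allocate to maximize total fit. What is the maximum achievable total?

Optimal: Ghosh→Data role (74 pts), Varga→Backend role (43 pts), Leclerc→QA role (99 pts), Quispe→Frontend role (72 pts), Okafor→Design role (78 pts) — total 74+43+99+72+78 = 366 pts.
Checked against all permutations: 366 pts is optimal.

Max total: 366 pts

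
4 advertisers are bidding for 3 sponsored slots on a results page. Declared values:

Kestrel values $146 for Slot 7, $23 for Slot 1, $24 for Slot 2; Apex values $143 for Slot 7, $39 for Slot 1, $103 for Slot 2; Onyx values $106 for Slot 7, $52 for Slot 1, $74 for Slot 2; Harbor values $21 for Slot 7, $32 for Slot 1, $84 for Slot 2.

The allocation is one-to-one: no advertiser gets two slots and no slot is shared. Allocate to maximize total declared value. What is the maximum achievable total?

Optimal: Kestrel→Slot 7 ($146), Onyx→Slot 1 ($52), Apex→Slot 2 ($103) — total 146+52+103 = $301.
No other one-to-one assignment exceeds $301.

Maximum total: $301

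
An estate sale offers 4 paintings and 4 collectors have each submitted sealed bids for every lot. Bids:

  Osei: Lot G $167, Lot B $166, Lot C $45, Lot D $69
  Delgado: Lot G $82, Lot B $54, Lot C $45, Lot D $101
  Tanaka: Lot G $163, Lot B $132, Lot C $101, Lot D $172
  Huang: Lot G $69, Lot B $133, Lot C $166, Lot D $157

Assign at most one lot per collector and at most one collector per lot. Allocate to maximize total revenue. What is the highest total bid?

Treat this as an assignment problem: match each collector to one lot.
Optimal: Osei→Lot B ($166), Delgado→Lot D ($101), Tanaka→Lot G ($163), Huang→Lot C ($166) — total 166+101+163+166 = $596.
Column-greedy (each lot in turn goes to its best remaining collector) gives $502, worse by 94.
Next-best assignment: Osei→Lot B, Delgado→Lot G, Tanaka→Lot D, Huang→Lot C = $586.
No other one-to-one assignment exceeds $596.

Maximum total: $596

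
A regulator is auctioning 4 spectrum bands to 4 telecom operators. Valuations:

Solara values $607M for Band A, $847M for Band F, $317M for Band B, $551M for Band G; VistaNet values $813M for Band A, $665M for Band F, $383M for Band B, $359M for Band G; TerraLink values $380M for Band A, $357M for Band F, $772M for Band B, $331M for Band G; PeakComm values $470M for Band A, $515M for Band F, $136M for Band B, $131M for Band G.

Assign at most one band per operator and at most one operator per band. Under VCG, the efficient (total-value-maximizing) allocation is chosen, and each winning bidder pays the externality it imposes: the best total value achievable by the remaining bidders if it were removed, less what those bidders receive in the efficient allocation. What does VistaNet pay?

Efficient allocation: Solara→Band G ($551M), VistaNet→Band A ($813M), TerraLink→Band B ($772M), PeakComm→Band F ($515M); total welfare W = $2651M.
VistaNet receives Band A at value $813M, so the others get W − 813 = $1838M.
Without VistaNet: best allocation of the remaining 3 bidders over all 4 bands is Solara→Band F ($847M), TerraLink→Band B ($772M), PeakComm→Band A ($470M), total $2089M.
VCG payment = (others' best without VistaNet) − (others' welfare with VistaNet) = 2089 − 1838 = $251M.

VistaNet pays $251M.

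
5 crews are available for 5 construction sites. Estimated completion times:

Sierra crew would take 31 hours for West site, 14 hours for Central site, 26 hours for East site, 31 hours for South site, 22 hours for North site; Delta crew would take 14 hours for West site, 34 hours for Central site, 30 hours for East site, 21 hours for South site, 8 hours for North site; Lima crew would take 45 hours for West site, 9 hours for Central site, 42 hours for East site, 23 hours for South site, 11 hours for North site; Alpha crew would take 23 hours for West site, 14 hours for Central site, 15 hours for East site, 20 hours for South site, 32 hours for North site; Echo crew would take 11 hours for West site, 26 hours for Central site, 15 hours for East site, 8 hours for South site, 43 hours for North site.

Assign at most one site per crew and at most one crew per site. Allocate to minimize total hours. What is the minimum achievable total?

Minimum total: 62 hours

This is the linear assignment problem.
Optimal: Sierra crew→Central site (14 hours), Delta crew→West site (14 hours), Lima crew→North site (11 hours), Alpha crew→East site (15 hours), Echo crew→South site (8 hours) — total 14+14+11+15+8 = 62 hours.
Row-greedy (each crew in turn takes its cheapest remaining site) gives 71 hours, worse by 9.
Next-best assignment: Sierra crew→North site, Delta crew→West site, Lima crew→Central site, Alpha crew→East site, Echo crew→South site = 68 hours.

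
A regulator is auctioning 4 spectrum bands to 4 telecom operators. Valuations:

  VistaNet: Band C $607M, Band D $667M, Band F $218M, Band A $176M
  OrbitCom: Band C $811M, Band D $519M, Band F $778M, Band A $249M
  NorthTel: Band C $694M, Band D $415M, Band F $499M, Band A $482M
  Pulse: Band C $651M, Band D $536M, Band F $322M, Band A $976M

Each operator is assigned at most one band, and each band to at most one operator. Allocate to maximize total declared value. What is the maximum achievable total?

This is a one-to-one assignment (maximum-weight bipartite matching).
Optimal: VistaNet→Band D ($667M), OrbitCom→Band F ($778M), NorthTel→Band C ($694M), Pulse→Band A ($976M) — total 667+778+694+976 = $3115M.
Row-greedy (each operator in turn takes its best remaining band) gives $2953M, worse by 162.
Next-best assignment: VistaNet→Band D, OrbitCom→Band C, NorthTel→Band F, Pulse→Band A = $2953M.
Every other assignment is strictly worse.

Max total: $3115M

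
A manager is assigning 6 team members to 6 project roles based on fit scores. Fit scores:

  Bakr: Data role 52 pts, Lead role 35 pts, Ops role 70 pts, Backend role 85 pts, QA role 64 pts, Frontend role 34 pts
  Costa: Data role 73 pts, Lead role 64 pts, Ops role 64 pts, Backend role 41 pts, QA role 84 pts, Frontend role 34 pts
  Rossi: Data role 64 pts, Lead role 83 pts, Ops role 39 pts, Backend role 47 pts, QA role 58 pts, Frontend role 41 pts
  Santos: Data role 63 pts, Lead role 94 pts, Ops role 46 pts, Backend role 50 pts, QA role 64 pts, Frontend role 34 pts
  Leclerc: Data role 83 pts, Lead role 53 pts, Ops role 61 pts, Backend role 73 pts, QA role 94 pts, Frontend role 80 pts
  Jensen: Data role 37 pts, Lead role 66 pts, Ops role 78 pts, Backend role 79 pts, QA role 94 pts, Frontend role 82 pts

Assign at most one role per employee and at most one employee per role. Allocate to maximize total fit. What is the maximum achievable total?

Maximum total: 485 pts

Optimal: Bakr→Backend role (85 pts), Costa→QA role (84 pts), Rossi→Data role (64 pts), Santos→Lead role (94 pts), Leclerc→Frontend role (80 pts), Jensen→Ops role (78 pts) — total 85+84+64+94+80+78 = 485 pts.
Row-greedy (each employee in turn takes its best remaining role) gives 473 pts, worse by 12.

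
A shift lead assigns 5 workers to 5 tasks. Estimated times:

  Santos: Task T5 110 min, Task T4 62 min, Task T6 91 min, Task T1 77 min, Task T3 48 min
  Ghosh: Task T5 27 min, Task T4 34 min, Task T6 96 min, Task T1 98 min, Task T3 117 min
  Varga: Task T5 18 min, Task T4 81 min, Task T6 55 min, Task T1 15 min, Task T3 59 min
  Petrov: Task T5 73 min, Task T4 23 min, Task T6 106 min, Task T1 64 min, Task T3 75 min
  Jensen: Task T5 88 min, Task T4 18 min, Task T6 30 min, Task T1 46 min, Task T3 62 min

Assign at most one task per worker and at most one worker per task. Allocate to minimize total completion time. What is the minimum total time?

Min total: 143 min

Optimal: Santos→Task T3 (48 min), Ghosh→Task T5 (27 min), Varga→Task T1 (15 min), Petrov→Task T4 (23 min), Jensen→Task T6 (30 min) — total 48+27+15+23+30 = 143 min.
Min-entry greedy (repeatedly take the single cheapest remaining cell) gives 214 min, worse by 71.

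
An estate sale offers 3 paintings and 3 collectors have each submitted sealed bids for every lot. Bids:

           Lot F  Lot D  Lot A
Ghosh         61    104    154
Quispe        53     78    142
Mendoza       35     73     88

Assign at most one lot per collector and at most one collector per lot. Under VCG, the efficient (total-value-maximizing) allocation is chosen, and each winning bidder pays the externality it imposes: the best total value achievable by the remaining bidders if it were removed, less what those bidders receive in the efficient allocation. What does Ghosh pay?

Ghosh pays $38.

Efficient allocation: Ghosh→Lot D ($104), Quispe→Lot A ($142), Mendoza→Lot F ($35); total welfare W = $281.
Ghosh receives Lot D at value $104, so the others get W − 104 = $177.
Without Ghosh: best allocation of the remaining 2 bidders over all 3 lots is Quispe→Lot A ($142), Mendoza→Lot D ($73), total $215.
VCG payment = (others' best without Ghosh) − (others' welfare with Ghosh) = 215 − 177 = $38.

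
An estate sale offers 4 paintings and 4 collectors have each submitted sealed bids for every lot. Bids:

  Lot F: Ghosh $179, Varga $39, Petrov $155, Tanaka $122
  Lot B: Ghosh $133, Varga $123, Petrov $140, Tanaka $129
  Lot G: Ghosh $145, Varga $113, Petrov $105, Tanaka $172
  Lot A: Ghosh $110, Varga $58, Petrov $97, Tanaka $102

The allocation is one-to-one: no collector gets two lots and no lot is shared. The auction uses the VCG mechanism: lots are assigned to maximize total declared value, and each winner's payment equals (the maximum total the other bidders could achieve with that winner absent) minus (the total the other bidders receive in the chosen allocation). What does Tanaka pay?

Tanaka pays $33.

Efficient allocation: Ghosh→Lot F ($179), Varga→Lot B ($123), Petrov→Lot A ($97), Tanaka→Lot G ($172); total welfare W = $571.
Tanaka receives Lot G at value $172, so the others get W − 172 = $399.
Without Tanaka: best allocation of the remaining 3 bidders over all 4 lots is Ghosh→Lot F ($179), Varga→Lot G ($113), Petrov→Lot B ($140), total $432.
VCG payment = (others' best without Tanaka) − (others' welfare with Tanaka) = 432 − 399 = $33.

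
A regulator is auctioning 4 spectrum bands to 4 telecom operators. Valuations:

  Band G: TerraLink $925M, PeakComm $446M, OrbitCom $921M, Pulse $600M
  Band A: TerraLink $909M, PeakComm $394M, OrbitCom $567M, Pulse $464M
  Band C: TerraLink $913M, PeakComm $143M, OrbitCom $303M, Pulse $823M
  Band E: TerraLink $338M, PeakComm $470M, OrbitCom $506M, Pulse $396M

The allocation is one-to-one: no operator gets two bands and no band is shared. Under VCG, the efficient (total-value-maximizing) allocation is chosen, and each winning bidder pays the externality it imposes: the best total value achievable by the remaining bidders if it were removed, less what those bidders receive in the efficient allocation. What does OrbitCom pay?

Efficient allocation: TerraLink→Band A ($909M), PeakComm→Band E ($470M), OrbitCom→Band G ($921M), Pulse→Band C ($823M); total welfare W = $3123M.
OrbitCom receives Band G at value $921M, so the others get W − 921 = $2202M.
Without OrbitCom: best allocation of the remaining 3 bidders over all 4 bands is TerraLink→Band G ($925M), PeakComm→Band E ($470M), Pulse→Band C ($823M), total $2218M.
VCG payment = (others' best without OrbitCom) − (others' welfare with OrbitCom) = 2218 − 2202 = $16M.

OrbitCom pays $16M.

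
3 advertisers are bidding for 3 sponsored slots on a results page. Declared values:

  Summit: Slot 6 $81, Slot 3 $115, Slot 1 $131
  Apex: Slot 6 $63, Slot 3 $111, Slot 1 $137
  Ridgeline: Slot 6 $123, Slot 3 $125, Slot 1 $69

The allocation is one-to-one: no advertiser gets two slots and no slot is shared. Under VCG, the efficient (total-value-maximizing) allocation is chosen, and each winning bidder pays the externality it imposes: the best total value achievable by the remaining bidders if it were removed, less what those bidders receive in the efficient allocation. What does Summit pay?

Efficient allocation: Summit→Slot 3 ($115), Apex→Slot 1 ($137), Ridgeline→Slot 6 ($123); total welfare W = $375.
Summit receives Slot 3 at value $115, so the others get W − 115 = $260.
Without Summit: best allocation of the remaining 2 bidders over all 3 slots is Apex→Slot 1 ($137), Ridgeline→Slot 3 ($125), total $262.
VCG payment = (others' best without Summit) − (others' welfare with Summit) = 262 − 260 = $2.

Summit pays $2.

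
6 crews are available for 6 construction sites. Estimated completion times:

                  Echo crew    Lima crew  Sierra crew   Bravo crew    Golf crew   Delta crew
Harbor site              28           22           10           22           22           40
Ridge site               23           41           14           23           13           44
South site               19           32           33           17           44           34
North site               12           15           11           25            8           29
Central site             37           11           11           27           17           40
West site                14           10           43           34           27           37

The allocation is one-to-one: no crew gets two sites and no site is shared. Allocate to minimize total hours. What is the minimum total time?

Minimum total: 94 hours

This is the linear assignment problem.
Optimal: Echo crew→West site (14 hours), Lima crew→Central site (11 hours), Sierra crew→Harbor site (10 hours), Bravo crew→South site (17 hours), Golf crew→Ridge site (13 hours), Delta crew→North site (29 hours) — total 14+11+10+17+13+29 = 94 hours.
Min-entry greedy (repeatedly take the single cheapest remaining cell) gives 108 hours, worse by 14.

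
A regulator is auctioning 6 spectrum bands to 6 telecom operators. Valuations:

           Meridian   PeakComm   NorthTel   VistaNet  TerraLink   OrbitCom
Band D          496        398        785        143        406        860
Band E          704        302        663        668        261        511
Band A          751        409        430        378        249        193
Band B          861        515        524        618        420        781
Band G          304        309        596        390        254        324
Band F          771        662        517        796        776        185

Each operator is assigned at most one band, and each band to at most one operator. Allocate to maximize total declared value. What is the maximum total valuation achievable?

Optimal: Meridian→Band B ($861M), PeakComm→Band A ($409M), NorthTel→Band G ($596M), VistaNet→Band E ($668M), TerraLink→Band F ($776M), OrbitCom→Band D ($860M) — total 861+409+596+668+776+860 = $4170M.
Row-greedy (each operator in turn takes its best remaining band) gives $3423M, worse by 747.

Max total: $4170M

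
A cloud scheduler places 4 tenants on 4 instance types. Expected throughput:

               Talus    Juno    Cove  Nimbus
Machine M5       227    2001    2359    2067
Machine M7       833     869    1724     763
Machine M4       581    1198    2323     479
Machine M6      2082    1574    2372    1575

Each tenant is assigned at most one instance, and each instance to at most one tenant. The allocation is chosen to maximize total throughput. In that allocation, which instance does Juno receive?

Juno receives Machine M7.

This is the linear assignment problem.
Optimal: Talus→Machine M6 (2082 ops/s), Juno→Machine M7 (869 ops/s), Cove→Machine M4 (2323 ops/s), Nimbus→Machine M5 (2067 ops/s) — total 2082+869+2323+2067 = 7341 ops/s.
Juno's own top instance is Machine M5 (2001 ops/s), but forcing Juno→Machine M5 and reassigning the rest optimally gives only 7169 ops/s — worse by 172.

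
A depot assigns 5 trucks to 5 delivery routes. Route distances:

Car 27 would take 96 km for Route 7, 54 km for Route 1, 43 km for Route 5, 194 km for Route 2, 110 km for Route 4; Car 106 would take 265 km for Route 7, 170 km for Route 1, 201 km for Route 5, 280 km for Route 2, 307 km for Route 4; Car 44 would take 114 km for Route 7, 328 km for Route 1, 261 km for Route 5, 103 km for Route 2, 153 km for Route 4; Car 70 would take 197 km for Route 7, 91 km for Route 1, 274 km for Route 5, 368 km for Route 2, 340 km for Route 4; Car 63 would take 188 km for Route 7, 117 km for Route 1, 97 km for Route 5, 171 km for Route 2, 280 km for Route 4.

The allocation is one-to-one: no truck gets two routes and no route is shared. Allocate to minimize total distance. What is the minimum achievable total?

Optimal: Car 27→Route 4 (110 km), Car 106→Route 7 (265 km), Car 44→Route 2 (103 km), Car 70→Route 1 (91 km), Car 63→Route 5 (97 km) — total 110+265+103+91+97 = 666 km.
Column-greedy (each route in turn goes to its cheapest remaining truck) gives 694 km, worse by 28.
Next-best assignment: Car 27→Route 4, Car 106→Route 1, Car 44→Route 2, Car 70→Route 7, Car 63→Route 5 = 677 km.

Min total: 666 km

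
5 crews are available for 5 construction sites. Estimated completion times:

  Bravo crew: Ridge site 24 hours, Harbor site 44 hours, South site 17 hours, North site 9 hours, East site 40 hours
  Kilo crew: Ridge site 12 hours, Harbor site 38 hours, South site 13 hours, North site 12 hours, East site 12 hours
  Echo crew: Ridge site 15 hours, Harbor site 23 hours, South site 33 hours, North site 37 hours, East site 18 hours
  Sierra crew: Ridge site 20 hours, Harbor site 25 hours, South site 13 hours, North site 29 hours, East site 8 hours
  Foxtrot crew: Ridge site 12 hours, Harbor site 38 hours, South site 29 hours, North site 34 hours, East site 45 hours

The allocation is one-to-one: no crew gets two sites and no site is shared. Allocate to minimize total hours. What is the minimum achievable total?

This is the linear assignment problem.
Optimal: Bravo crew→North site (9 hours), Kilo crew→South site (13 hours), Echo crew→Harbor site (23 hours), Sierra crew→East site (8 hours), Foxtrot crew→Ridge site (12 hours) — total 9+13+23+8+12 = 65 hours.
Next-best assignment: Bravo crew→North site, Kilo crew→East site, Echo crew→Harbor site, Sierra crew→South site, Foxtrot crew→Ridge site = 69 hours.
Swapping Sierra crew↔Kilo crew (Sierra crew→South site 13 hours, Kilo crew→East site 12 hours) adds 4.
No other one-to-one assignment undercuts 65 hours.

Min total: 65 hours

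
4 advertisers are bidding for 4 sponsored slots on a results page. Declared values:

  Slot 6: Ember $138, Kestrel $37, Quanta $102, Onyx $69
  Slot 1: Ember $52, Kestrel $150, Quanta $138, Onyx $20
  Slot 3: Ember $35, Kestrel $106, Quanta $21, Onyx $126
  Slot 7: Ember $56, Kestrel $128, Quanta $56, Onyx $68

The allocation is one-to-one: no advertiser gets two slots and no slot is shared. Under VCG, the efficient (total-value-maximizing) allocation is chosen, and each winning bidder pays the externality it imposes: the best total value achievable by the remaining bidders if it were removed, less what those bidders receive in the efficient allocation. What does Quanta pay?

Efficient allocation: Ember→Slot 6 ($138), Kestrel→Slot 7 ($128), Quanta→Slot 1 ($138), Onyx→Slot 3 ($126); total welfare W = $530.
Quanta receives Slot 1 at value $138, so the others get W − 138 = $392.
Without Quanta: best allocation of the remaining 3 bidders over all 4 slots is Ember→Slot 6 ($138), Kestrel→Slot 1 ($150), Onyx→Slot 3 ($126), total $414.
VCG payment = (others' best without Quanta) − (others' welfare with Quanta) = 414 − 392 = $22.

Quanta pays $22.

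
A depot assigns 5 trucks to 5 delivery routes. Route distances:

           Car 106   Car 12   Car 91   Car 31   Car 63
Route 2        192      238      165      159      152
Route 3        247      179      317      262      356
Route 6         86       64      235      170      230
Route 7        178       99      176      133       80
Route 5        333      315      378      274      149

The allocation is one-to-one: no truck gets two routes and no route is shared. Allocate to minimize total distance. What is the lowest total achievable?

Optimal: Car 106→Route 6 (86 km), Car 12→Route 3 (179 km), Car 91→Route 2 (165 km), Car 31→Route 7 (133 km), Car 63→Route 5 (149 km) — total 86+179+165+133+149 = 712 km.
Min-entry greedy (repeatedly take the single cheapest remaining cell) gives 928 km, worse by 216.
Swapping Car 106↔Car 31 (Car 106→Route 7 178 km, Car 31→Route 6 170 km) adds 129.
No other one-to-one assignment undercuts 712 km.

Minimum total: 712 km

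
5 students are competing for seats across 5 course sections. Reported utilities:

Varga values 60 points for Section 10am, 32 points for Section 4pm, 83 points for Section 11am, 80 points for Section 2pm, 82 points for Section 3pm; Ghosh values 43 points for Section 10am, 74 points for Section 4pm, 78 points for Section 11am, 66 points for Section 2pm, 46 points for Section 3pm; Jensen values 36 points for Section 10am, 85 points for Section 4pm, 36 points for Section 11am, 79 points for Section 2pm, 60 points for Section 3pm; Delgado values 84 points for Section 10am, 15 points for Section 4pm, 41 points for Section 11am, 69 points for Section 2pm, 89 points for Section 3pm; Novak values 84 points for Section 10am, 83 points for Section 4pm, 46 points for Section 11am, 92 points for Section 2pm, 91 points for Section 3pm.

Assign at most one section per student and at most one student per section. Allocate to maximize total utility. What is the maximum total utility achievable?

Maximum total: 421 points

Optimal: Varga→Section 3pm (82 points), Ghosh→Section 11am (78 points), Jensen→Section 4pm (85 points), Delgado→Section 10am (84 points), Novak→Section 2pm (92 points) — total 82+78+85+84+92 = 421 points.
Swapping Novak↔Ghosh (Novak→Section 11am 46 points, Ghosh→Section 2pm 66 points) loses 58.
Checked against all permutations: 421 points is optimal.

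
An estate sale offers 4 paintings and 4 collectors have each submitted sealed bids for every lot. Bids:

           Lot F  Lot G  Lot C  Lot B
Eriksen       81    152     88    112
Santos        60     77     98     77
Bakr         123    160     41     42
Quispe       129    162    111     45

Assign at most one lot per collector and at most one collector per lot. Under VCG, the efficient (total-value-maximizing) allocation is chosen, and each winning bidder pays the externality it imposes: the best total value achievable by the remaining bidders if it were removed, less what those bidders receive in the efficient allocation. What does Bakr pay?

Efficient allocation: Eriksen→Lot B ($112), Santos→Lot C ($98), Bakr→Lot G ($160), Quispe→Lot F ($129); total welfare W = $499.
Bakr receives Lot G at value $160, so the others get W − 160 = $339.
Without Bakr: best allocation of the remaining 3 bidders over all 4 lots is Eriksen→Lot G ($152), Santos→Lot C ($98), Quispe→Lot F ($129), total $379.
VCG payment = (others' best without Bakr) − (others' welfare with Bakr) = 379 − 339 = $40.

Bakr pays $40.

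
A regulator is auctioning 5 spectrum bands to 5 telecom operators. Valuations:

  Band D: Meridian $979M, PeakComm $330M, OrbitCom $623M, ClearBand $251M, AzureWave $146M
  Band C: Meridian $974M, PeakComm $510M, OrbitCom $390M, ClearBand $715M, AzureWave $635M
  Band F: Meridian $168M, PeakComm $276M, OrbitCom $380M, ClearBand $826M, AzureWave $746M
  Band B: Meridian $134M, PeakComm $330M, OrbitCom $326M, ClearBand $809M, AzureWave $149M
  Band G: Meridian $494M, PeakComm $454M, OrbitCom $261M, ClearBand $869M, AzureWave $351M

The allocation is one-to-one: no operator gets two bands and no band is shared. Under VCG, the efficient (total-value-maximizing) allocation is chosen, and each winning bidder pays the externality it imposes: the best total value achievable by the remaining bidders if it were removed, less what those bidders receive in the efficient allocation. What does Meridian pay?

Efficient allocation: Meridian→Band C ($974M), PeakComm→Band G ($454M), OrbitCom→Band D ($623M), ClearBand→Band B ($809M), AzureWave→Band F ($746M); total welfare W = $3606M.
Meridian receives Band C at value $974M, so the others get W − 974 = $2632M.
Without Meridian: best allocation of the remaining 4 bidders over all 5 bands is PeakComm→Band C ($510M), OrbitCom→Band D ($623M), ClearBand→Band G ($869M), AzureWave→Band F ($746M), total $2748M.
VCG payment = (others' best without Meridian) − (others' welfare with Meridian) = 2748 − 2632 = $116M.

Meridian pays $116M.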